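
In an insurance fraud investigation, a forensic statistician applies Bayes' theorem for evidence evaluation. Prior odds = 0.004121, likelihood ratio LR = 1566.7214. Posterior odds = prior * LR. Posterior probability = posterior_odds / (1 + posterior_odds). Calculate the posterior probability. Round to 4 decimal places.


Bayesian evidence evaluation:
Posterior odds = prior_odds * LR = 0.004121 * 1566.7214 = 6.456459
Posterior probability = posterior_odds / (1 + posterior_odds)
= 6.456459 / (1 + 6.456459)
= 6.456459 / 7.456459
= 0.8659

0.8659


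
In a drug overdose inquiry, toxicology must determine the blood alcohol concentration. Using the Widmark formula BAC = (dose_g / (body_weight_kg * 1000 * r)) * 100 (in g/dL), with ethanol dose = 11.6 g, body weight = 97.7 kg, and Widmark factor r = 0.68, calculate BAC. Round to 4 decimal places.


Applying the Widmark formula:
BAC = (dose_g / (body_wt * 1000 * r)) * 100
Denominator = 97.7 * 1000 * 0.68 = 66436
BAC = (11.6 / 66436) * 100
BAC = 0.0175 g/dL

0.0175


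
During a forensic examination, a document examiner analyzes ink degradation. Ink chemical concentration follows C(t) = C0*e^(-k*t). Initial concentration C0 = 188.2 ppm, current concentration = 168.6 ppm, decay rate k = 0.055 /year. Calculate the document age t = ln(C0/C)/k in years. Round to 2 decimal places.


Document age estimation:
C0/C = 188.2 / 168.6 = 1.116251
ln(C0/C) = 0.109976
t = 0.109976 / 0.055 = 2.00 years

2.00


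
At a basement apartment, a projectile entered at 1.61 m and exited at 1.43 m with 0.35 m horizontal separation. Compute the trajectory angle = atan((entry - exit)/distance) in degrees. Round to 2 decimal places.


Bullet trajectory angle:
Height difference = 1.61 - 1.43 = 0.18 m
angle = atan(0.18 / 0.35)
angle = atan(0.514286)
angle = 27.22 degrees

27.22


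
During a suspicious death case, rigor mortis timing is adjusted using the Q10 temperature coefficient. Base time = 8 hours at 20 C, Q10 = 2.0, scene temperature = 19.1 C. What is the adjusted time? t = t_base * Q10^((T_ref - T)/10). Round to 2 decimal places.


Rigor mortis time adjustment:
Exponent = (T_ref - T_actual) / 10 = (20 - 19.1) / 10 = 0.09
Q10 factor = 2.0^0.09 = 1.06437
t_adjusted = 8 * 1.06437 = 8.51 hours

8.51


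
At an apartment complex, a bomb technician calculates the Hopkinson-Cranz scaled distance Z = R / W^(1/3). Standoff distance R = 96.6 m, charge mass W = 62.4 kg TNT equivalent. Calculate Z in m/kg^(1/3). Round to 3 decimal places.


Scaled distance calculation:
W^(1/3) = 62.4^(1/3) = 3.966385
Z = R / W^(1/3) = 96.6 / 3.966385
Z = 24.355 m/kg^(1/3)

24.355


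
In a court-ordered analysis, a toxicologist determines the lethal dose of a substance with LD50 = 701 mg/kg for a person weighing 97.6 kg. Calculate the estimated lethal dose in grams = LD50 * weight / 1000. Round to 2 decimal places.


Lethal dose calculation:
Lethal dose = LD50 * body_weight / 1000
= 701 * 97.6 / 1000
= 68417.6 / 1000
= 68.42 g

68.42


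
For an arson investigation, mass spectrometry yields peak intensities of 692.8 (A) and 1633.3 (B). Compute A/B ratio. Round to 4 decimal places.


Spectral peak ratio:
Peak A = 692.8 counts
Peak B = 1633.3 counts
Ratio = 692.8 / 1633.3 = 0.4242

0.4242


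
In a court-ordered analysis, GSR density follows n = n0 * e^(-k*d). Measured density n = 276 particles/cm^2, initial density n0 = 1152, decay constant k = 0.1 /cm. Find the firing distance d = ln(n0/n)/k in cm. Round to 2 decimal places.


GSR distance calculation:
n0/n = 1152 / 276 = 4.173913
ln(n0/n) = 1.428854
d = 1.428854 / 0.1 = 14.29 cm

14.29


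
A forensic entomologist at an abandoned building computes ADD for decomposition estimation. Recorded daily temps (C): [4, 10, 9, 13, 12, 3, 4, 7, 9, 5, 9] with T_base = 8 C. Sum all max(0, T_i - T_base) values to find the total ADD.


Computing ADD day by day:
Day 1: max(0, 4 - 8) = 0
Day 2: max(0, 10 - 8) = 2
Day 3: max(0, 9 - 8) = 1
Day 4: max(0, 13 - 8) = 5
Day 5: max(0, 12 - 8) = 4
Day 6: max(0, 3 - 8) = 0
Day 7: max(0, 4 - 8) = 0
Day 8: max(0, 7 - 8) = 0
Day 9: max(0, 9 - 8) = 1
Day 10: max(0, 5 - 8) = 0
Day 11: max(0, 9 - 8) = 1
Total ADD = 14

14


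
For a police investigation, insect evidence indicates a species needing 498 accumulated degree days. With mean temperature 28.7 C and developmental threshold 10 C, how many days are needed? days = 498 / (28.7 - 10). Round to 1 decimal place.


Insect development time:
Effective temperature = avg_temp - T_base = 28.7 - 10 = 18.7 C
Days = ADD / effective_temp = 498 / 18.7 = 26.6 days

26.6


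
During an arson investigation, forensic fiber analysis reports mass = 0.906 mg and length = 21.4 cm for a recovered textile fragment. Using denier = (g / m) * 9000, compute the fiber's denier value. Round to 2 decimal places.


Denier calculation:
Mass in grams = 0.906 mg / 1000 = 0.000906 g
Length in meters = 21.4 cm / 100 = 0.214 m
Linear density = mass / length = 0.000906 / 0.214 = 0.00423364 g/m
Denier = (g/m) * 9000 = 0.00423364 * 9000 = 38.10

38.10


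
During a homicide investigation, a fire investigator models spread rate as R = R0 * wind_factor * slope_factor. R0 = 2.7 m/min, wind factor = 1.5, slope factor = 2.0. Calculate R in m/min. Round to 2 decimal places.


Fire spread rate calculation:
R = R0 * wind_factor * slope_factor
= 2.7 * 1.5 * 2.0
= 4.05 * 2.0
= 8.10 m/min

8.10


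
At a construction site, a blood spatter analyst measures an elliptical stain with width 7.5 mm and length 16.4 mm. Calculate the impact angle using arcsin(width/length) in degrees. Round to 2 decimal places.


Blood spatter impact angle calculation:
width / length = 7.5 / 16.4 = 0.457317
angle = arcsin(0.457317)
angle = 27.21 degrees

27.21


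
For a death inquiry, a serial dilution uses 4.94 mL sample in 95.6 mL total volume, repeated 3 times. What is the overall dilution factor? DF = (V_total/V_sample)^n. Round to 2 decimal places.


Dilution factor calculation:
Single dilution = V_total / V_sample = 95.6 / 4.94 ≈ 19.352227
Number of dilutions = 3
Total DF = (95.6 / 4.94)^3 (full precision, rounded at the end) = 7247.58

7247.58


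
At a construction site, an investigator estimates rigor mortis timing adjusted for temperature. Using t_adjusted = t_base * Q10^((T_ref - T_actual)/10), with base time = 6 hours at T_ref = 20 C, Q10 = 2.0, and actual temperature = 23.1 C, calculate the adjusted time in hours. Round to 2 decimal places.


Rigor mortis time adjustment:
Exponent = (T_ref - T_actual) / 10 = (20 - 23.1) / 10 = -0.31
Q10 factor = 2.0^-0.31 = 0.80664
t_adjusted = 6 * 0.80664 = 4.84 hours

4.84


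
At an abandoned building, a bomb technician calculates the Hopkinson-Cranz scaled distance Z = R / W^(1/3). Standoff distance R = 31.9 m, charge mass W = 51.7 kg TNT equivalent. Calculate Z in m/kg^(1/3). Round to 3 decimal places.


Scaled distance calculation:
W^(1/3) = 51.7^(1/3) = 3.725319
Z = R / W^(1/3) = 31.9 / 3.725319
Z = 8.563 m/kg^(1/3)

8.563


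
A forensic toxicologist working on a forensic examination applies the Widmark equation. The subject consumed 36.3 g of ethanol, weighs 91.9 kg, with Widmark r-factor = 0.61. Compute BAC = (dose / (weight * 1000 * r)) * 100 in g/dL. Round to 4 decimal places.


Applying the Widmark formula:
BAC = (dose_g / (body_wt * 1000 * r)) * 100
Denominator = 91.9 * 1000 * 0.61 = 56059
BAC = (36.3 / 56059) * 100
BAC = 0.0648 g/dL

0.0648


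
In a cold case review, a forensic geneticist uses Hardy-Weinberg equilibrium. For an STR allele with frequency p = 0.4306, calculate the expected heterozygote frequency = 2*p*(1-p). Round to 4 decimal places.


Hardy-Weinberg heterozygote frequency:
q = 1 - p = 1 - 0.4306 = 0.5694
2pq = 2 * 0.4306 * 0.5694 = 0.4904

0.4904


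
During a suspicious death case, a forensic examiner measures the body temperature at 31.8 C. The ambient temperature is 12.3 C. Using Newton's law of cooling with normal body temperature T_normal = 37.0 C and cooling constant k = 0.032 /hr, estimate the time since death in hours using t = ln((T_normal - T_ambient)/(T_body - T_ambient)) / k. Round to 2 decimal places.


Using Newton's law of cooling:
t = ln((T_normal - T_ambient) / (T_body - T_ambient)) / k
T_normal - T_ambient = 24.7
T_body - T_ambient = 19.5
Ratio = 1.266667
ln(ratio) = 0.236389
t = 0.236389 / 0.032 = 7.39 hours

7.39


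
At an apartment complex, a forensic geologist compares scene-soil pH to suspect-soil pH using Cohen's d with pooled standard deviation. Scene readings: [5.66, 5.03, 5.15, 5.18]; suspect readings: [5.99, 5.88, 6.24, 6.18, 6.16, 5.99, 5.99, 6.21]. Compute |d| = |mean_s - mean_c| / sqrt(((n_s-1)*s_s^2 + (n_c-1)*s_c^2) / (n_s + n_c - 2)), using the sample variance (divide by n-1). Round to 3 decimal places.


Pooled-variance Cohen's d for soil pH comparison:
Scene mean = 21.02 / 4 = 5.255
Suspect mean = 48.64 / 8 = 6.08
Scene sample variance s_s^2 = 0.0771
Suspect sample variance s_c^2 = 0.0176
Pooled variance = ((n_s-1)*s_s^2 + (n_c-1)*s_c^2) / (n_s + n_c - 2) = 0.03545
Pooled SD = sqrt(0.03545) = 0.188282
Mean difference = -0.825
|d| = |-0.825| / 0.188282 = 4.382

4.382


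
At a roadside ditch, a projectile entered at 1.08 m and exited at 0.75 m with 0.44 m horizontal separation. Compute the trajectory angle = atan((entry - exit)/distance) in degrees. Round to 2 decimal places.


Bullet trajectory angle:
Height difference = 1.08 - 0.75 = 0.33 m
angle = atan(0.33 / 0.44)
angle = atan(0.75)
angle = 36.87 degrees

36.87


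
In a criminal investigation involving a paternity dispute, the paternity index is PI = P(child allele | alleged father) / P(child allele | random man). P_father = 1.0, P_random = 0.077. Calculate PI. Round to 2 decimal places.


Paternity Index calculation:
PI = P(allele|father) / P(allele|random)
PI = 1.0 / 0.077
PI = 12.99

12.99


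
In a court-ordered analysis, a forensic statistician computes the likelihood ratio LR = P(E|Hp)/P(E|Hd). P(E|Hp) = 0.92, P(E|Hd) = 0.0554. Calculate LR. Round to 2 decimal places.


Likelihood ratio calculation:
LR = P(E|Hp) / P(E|Hd)
LR = 0.92 / 0.0554
LR = 16.61

16.61


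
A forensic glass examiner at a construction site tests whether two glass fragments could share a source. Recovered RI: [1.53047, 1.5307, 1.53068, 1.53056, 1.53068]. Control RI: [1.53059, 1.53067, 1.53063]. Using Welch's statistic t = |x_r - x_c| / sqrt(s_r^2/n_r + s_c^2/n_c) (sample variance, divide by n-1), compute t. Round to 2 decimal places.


Welch's t-criterion for glass RI comparison:
Recovered mean = sum / n_r = 7.65309 / 5 = 1.530618
Control mean = sum / n_c = 4.59189 / 3 = 1.53063
Recovered sample variance s_r^2 = 9.92e-09
Control sample variance s_c^2 = 1.6e-09
Welch SE (unpooled) = sqrt(s_r^2/n_r + s_c^2/n_c) = sqrt(1.984e-09 + 5.33333e-10) = sqrt(2.51733e-09) = 5.0173e-05
|mean_r - mean_c| = 1.2e-05
t = 1.2e-05 / 5.0173e-05 = 0.24

0.24


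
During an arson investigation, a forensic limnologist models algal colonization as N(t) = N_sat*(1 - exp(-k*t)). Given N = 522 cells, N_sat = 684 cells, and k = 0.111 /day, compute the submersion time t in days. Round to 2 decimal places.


PMSI from diatom colonization curve:
N / N_sat = 522 / 684 = 0.763158
1 - N/N_sat = 0.236842
ln(1 - N/N_sat) = -1.440362
t = -ln(1 - N/N_sat) / k = -(-1.440362) / 0.111 = 12.98 days

12.98


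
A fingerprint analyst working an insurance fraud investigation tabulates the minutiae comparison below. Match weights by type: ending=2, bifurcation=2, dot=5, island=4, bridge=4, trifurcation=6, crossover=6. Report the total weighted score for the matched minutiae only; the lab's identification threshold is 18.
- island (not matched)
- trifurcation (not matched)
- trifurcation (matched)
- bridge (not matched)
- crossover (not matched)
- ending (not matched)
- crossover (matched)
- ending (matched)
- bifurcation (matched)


Weighted minutiae match score:
  island: not matched, +0
  trifurcation: not matched, +0
  trifurcation: matched, +6 (running total 6)
  bridge: not matched, +0
  crossover: not matched, +0
  ending: not matched, +0
  crossover: matched, +6 (running total 12)
  ending: matched, +2 (running total 14)
  bifurcation: matched, +2 (running total 16)
Total score = 16
Threshold = 18; verdict = inconclusive

16


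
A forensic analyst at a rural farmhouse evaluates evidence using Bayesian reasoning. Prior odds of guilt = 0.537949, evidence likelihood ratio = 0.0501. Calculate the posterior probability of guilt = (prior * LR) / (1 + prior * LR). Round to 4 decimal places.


Bayesian evidence evaluation:
Posterior odds = prior_odds * LR = 0.537949 * 0.0501 = 0.02695124
Posterior probability = posterior_odds / (1 + posterior_odds)
= 0.02695124 / (1 + 0.02695124)
= 0.02695124 / 1.02695124
= 0.0262

0.0262


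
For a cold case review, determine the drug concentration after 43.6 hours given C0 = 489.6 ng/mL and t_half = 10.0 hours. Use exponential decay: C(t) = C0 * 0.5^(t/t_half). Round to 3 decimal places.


Drug concentration decay:
Number of half-lives = t / t_half = 43.6 / 10.0 = 4.36
Decay factor = 0.5^4.36 = 0.04869779
C(t) = 489.6 * 0.04869779 = 23.842 ng/mL

23.842


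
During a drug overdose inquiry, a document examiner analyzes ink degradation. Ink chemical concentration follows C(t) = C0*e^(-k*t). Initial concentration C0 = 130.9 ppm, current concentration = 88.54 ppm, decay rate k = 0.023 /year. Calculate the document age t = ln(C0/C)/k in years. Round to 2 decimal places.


Document age estimation:
C0/C = 130.9 / 88.54 = 1.478428
ln(C0/C) = 0.390979
t = 0.390979 / 0.023 = 17.00 years

17.00


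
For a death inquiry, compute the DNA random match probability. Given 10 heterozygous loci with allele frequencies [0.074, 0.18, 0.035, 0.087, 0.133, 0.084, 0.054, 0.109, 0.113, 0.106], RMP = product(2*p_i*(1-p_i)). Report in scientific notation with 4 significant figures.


Computing RMP for 10 loci:
Locus 1: 2 * 0.074 * 0.926 = 0.137048
Locus 2: 2 * 0.18 * 0.82 = 0.2952
Locus 3: 2 * 0.035 * 0.965 = 0.06755
Locus 4: 2 * 0.087 * 0.913 = 0.158862
Locus 5: 2 * 0.133 * 0.867 = 0.230622
Locus 6: 2 * 0.084 * 0.916 = 0.153888
Locus 7: 2 * 0.054 * 0.946 = 0.102168
Locus 8: 2 * 0.109 * 0.891 = 0.194238
Locus 9: 2 * 0.113 * 0.887 = 0.200462
Locus 10: 2 * 0.106 * 0.894 = 0.189528
RMP = 1.162e-08

1.162e-08


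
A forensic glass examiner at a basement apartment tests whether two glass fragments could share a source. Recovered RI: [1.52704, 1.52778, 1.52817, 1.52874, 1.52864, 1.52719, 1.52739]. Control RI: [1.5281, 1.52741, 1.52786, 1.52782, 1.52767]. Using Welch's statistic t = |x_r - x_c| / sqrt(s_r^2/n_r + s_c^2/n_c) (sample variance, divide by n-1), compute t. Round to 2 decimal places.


Welch's t-criterion for glass RI comparison:
Recovered mean = sum / n_r = 10.69495 / 7 = 1.52785
Control mean = sum / n_c = 7.63886 / 5 = 1.527772
Recovered sample variance s_r^2 = 4.71133e-07
Control sample variance s_c^2 = 6.477e-08
Welch SE (unpooled) = sqrt(s_r^2/n_r + s_c^2/n_c) = sqrt(6.73048e-08 + 1.2954e-08) = sqrt(8.02588e-08) = 0.0002833
|mean_r - mean_c| = 7.8e-05
t = 7.8e-05 / 0.0002833 = 0.28

0.28


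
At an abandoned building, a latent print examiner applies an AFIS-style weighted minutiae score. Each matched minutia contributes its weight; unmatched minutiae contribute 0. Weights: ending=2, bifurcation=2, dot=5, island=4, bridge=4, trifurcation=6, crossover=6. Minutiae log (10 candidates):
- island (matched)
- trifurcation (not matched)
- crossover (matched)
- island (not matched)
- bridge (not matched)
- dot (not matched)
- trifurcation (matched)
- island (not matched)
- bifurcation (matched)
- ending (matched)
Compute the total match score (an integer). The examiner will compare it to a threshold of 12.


Weighted minutiae match score:
  island: matched, +4 (running total 4)
  trifurcation: not matched, +0
  crossover: matched, +6 (running total 10)
  island: not matched, +0
  bridge: not matched, +0
  dot: not matched, +0
  trifurcation: matched, +6 (running total 16)
  island: not matched, +0
  bifurcation: matched, +2 (running total 18)
  ending: matched, +2 (running total 20)
Total score = 20
Threshold = 12; verdict = identification

20


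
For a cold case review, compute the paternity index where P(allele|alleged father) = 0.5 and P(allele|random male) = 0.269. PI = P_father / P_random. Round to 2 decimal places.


Paternity Index calculation:
PI = P(allele|father) / P(allele|random)
PI = 0.5 / 0.269
PI = 1.86

1.86


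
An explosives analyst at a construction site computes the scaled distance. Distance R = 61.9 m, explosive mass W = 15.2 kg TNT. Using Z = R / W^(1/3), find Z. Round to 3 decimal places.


Scaled distance calculation:
W^(1/3) = 15.2^(1/3) = 2.477125
Z = R / W^(1/3) = 61.9 / 2.477125
Z = 24.989 m/kg^(1/3)

24.989


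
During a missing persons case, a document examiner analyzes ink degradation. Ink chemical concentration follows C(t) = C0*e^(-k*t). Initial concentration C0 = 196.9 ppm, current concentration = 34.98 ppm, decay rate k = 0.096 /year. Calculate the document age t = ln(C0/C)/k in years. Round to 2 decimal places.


Document age estimation:
C0/C = 196.9 / 34.98 = 5.628931
ln(C0/C) = 1.72792
t = 1.72792 / 0.096 = 18.00 years

18.00


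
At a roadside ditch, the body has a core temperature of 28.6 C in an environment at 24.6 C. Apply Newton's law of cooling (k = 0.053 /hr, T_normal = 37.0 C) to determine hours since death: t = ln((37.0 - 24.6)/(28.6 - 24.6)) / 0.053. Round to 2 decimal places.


Using Newton's law of cooling:
t = ln((T_normal - T_ambient) / (T_body - T_ambient)) / k
T_normal - T_ambient = 12.4
T_body - T_ambient = 4.0
Ratio = 3.1
ln(ratio) = 1.131402
t = 1.131402 / 0.053 = 21.35 hours

21.35


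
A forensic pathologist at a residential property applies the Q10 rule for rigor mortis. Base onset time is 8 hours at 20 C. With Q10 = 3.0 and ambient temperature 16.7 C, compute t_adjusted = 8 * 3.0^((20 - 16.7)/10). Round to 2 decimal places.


Rigor mortis time adjustment:
Exponent = (T_ref - T_actual) / 10 = (20 - 16.7) / 10 = 0.33
Q10 factor = 3.0^0.33 = 1.43698
t_adjusted = 8 * 1.43698 = 11.50 hours

11.50


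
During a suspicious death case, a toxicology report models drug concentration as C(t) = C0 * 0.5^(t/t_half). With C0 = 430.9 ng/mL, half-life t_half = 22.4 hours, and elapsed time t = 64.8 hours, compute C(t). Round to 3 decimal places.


Drug concentration decay:
Number of half-lives = t / t_half = 64.8 / 22.4 = 2.892857
Decay factor = 0.5^2.892857 = 0.13463664
C(t) = 430.9 * 0.13463664 = 58.015 ng/mL

58.015


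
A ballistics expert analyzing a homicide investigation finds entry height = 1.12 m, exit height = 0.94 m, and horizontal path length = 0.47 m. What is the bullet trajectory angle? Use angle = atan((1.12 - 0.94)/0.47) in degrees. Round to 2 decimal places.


Bullet trajectory angle:
Height difference = 1.12 - 0.94 = 0.18 m
angle = atan(0.18 / 0.47)
angle = atan(0.382979)
angle = 20.96 degrees

20.96


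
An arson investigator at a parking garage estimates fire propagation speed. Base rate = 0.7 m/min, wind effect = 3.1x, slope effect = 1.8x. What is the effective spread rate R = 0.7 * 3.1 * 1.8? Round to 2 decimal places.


Fire spread rate calculation:
R = R0 * wind_factor * slope_factor
= 0.7 * 3.1 * 1.8
= 2.17 * 1.8
= 3.91 m/min

3.91


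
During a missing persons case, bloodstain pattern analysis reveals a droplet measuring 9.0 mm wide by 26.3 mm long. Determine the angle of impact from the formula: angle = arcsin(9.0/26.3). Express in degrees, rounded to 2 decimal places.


Blood spatter impact angle calculation:
width / length = 9.0 / 26.3 = 0.342205
angle = arcsin(0.342205)
angle = 20.01 degrees

20.01


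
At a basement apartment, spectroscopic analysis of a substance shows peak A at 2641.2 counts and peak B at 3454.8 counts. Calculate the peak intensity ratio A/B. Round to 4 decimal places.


Spectral peak ratio:
Peak A = 2641.2 counts
Peak B = 3454.8 counts
Ratio = 2641.2 / 3454.8 = 0.7645

0.7645


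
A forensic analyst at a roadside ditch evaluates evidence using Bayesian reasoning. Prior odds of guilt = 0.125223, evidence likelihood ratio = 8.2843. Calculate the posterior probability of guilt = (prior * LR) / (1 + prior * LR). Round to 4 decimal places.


Bayesian evidence evaluation:
Posterior odds = prior_odds * LR = 0.125223 * 8.2843 = 1.037385
Posterior probability = posterior_odds / (1 + posterior_odds)
= 1.037385 / (1 + 1.037385)
= 1.037385 / 2.037385
= 0.5092

0.5092


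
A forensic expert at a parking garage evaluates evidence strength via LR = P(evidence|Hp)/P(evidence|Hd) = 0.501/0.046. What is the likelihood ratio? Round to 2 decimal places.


Likelihood ratio calculation:
LR = P(E|Hp) / P(E|Hd)
LR = 0.501 / 0.046
LR = 10.89

10.89


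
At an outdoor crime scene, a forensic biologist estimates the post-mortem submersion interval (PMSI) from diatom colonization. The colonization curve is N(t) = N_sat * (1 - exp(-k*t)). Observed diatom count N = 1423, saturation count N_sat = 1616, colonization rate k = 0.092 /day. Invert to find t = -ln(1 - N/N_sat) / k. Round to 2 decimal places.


PMSI from diatom colonization curve:
N / N_sat = 1423 / 1616 = 0.880569
1 - N/N_sat = 0.119431
ln(1 - N/N_sat) = -2.125016
t = -ln(1 - N/N_sat) / k = -(-2.125016) / 0.092 = 23.10 days

23.10


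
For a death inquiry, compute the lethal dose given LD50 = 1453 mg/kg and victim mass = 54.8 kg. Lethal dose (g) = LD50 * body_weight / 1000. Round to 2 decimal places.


Lethal dose calculation:
Lethal dose = LD50 * body_weight / 1000
= 1453 * 54.8 / 1000
= 79624.4 / 1000
= 79.62 g

79.62


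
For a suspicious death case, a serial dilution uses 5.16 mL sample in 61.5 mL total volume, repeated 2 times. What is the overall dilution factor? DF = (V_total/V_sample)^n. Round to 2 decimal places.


Dilution factor calculation:
Single dilution = V_total / V_sample = 61.5 / 5.16 ≈ 11.918605
Number of dilutions = 2
Total DF = (61.5 / 5.16)^2 (full precision, rounded at the end) = 142.05

142.05


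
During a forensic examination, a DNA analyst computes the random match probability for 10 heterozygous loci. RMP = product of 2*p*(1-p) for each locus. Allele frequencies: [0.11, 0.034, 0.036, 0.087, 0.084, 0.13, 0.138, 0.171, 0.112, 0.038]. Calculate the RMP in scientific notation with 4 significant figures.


Computing RMP for 10 loci:
Locus 1: 2 * 0.11 * 0.89 = 0.1958
Locus 2: 2 * 0.034 * 0.966 = 0.065688
Locus 3: 2 * 0.036 * 0.964 = 0.069408
Locus 4: 2 * 0.087 * 0.913 = 0.158862
Locus 5: 2 * 0.084 * 0.916 = 0.153888
Locus 6: 2 * 0.13 * 0.87 = 0.2262
Locus 7: 2 * 0.138 * 0.862 = 0.237912
Locus 8: 2 * 0.171 * 0.829 = 0.283518
Locus 9: 2 * 0.112 * 0.888 = 0.198912
Locus 10: 2 * 0.038 * 0.962 = 0.073112
RMP = 4.843e-09

4.843e-09


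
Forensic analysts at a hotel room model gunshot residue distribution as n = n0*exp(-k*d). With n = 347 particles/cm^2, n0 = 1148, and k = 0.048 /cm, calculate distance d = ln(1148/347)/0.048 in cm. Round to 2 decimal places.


GSR distance calculation:
n0/n = 1148 / 347 = 3.308357
ln(n0/n) = 1.196452
d = 1.196452 / 0.048 = 24.93 cm

24.93


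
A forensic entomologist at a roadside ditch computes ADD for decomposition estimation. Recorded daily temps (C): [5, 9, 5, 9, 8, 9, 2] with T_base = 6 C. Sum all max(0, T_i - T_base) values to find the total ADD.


Computing ADD day by day:
Day 1: max(0, 5 - 6) = 0
Day 2: max(0, 9 - 6) = 3
Day 3: max(0, 5 - 6) = 0
Day 4: max(0, 9 - 6) = 3
Day 5: max(0, 8 - 6) = 2
Day 6: max(0, 9 - 6) = 3
Day 7: max(0, 2 - 6) = 0
Total ADD = 11

11


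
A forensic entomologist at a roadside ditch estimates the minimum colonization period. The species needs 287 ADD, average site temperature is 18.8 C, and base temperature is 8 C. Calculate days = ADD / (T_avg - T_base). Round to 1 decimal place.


Insect development time:
Effective temperature = avg_temp - T_base = 18.8 - 8 = 10.8 C
Days = ADD / effective_temp = 287 / 10.8 = 26.6 days

26.6


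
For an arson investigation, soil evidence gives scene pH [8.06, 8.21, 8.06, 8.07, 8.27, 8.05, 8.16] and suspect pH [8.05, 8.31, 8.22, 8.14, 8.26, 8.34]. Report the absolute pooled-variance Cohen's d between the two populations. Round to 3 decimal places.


Pooled-variance Cohen's d for soil pH comparison:
Scene mean = 56.88 / 7 = 8.125714
Suspect mean = 49.32 / 6 = 8.22
Scene sample variance s_s^2 = 0.007762
Suspect sample variance s_c^2 = 0.01188
Pooled variance = ((n_s-1)*s_s^2 + (n_c-1)*s_c^2) / (n_s + n_c - 2) = 0.009634
Pooled SD = sqrt(0.009634) = 0.098153
Mean difference = -0.094286
|d| = |-0.094286| / 0.098153 = 0.961

0.961


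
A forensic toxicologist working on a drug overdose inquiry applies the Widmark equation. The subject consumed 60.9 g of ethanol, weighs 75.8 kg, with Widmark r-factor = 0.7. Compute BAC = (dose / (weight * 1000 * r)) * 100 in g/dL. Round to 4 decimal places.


Applying the Widmark formula:
BAC = (dose_g / (body_wt * 1000 * r)) * 100
Denominator = 75.8 * 1000 * 0.7 = 53060
BAC = (60.9 / 53060) * 100
BAC = 0.1148 g/dL

0.1148


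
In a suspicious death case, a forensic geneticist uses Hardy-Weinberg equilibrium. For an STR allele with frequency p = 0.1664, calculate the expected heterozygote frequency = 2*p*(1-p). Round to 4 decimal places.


Hardy-Weinberg heterozygote frequency:
q = 1 - p = 1 - 0.1664 = 0.8336
2pq = 2 * 0.1664 * 0.8336 = 0.2774

0.2774


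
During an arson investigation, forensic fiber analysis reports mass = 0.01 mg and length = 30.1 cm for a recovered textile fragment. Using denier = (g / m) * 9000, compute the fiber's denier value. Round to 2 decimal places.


Denier calculation:
Mass in grams = 0.01 mg / 1000 = 0.00001 g
Length in meters = 30.1 cm / 100 = 0.301 m
Linear density = mass / length = 0.00001 / 0.301 = 0.00003322 g/m
Denier = (g/m) * 9000 = 0.00003322 * 9000 = 0.30

0.30


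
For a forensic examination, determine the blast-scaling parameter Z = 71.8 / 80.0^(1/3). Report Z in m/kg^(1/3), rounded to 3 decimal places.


Scaled distance calculation:
W^(1/3) = 80.0^(1/3) = 4.308869
Z = R / W^(1/3) = 71.8 / 4.308869
Z = 16.663 m/kg^(1/3)

16.663


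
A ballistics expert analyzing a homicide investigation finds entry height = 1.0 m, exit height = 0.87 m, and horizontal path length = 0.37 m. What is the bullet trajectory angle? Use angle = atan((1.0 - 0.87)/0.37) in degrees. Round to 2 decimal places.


Bullet trajectory angle:
Height difference = 1.0 - 0.87 = 0.13 m
angle = atan(0.13 / 0.37)
angle = atan(0.351351)
angle = 19.36 degrees

19.36


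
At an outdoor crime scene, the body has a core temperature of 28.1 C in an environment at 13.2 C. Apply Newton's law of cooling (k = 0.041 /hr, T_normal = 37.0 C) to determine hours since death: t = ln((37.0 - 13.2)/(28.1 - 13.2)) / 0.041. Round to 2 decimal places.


Using Newton's law of cooling:
t = ln((T_normal - T_ambient) / (T_body - T_ambient)) / k
T_normal - T_ambient = 23.8
T_body - T_ambient = 14.9
Ratio = 1.597315
ln(ratio) = 0.468324
t = 0.468324 / 0.041 = 11.42 hours

11.42


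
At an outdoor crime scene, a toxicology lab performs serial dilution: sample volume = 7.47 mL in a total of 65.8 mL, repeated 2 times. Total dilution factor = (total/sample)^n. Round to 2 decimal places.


Dilution factor calculation:
Single dilution = V_total / V_sample = 65.8 / 7.47 ≈ 8.808568
Number of dilutions = 2
Total DF = (65.8 / 7.47)^2 (full precision, rounded at the end) = 77.59

77.59


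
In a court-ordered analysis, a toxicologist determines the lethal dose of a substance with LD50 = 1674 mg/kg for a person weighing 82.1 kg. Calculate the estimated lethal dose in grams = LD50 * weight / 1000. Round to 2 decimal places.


Lethal dose calculation:
Lethal dose = LD50 * body_weight / 1000
= 1674 * 82.1 / 1000
= 137435.4 / 1000
= 137.44 g

137.44


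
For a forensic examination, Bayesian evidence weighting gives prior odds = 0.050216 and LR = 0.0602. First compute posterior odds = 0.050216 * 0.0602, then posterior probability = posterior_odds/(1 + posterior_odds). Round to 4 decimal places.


Bayesian evidence evaluation:
Posterior odds = prior_odds * LR = 0.050216 * 0.0602 = 0.003023003
Posterior probability = posterior_odds / (1 + posterior_odds)
= 0.003023003 / (1 + 0.003023003)
= 0.003023003 / 1.003023003
= 0.0030

0.0030


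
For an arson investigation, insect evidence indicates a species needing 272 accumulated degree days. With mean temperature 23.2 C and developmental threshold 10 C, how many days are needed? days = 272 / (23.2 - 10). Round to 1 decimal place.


Insect development time:
Effective temperature = avg_temp - T_base = 23.2 - 10 = 13.2 C
Days = ADD / effective_temp = 272 / 13.2 = 20.6 days

20.6


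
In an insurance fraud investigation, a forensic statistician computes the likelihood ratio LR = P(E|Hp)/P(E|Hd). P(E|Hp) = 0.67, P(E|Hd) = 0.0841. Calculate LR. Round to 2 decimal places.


Likelihood ratio calculation:
LR = P(E|Hp) / P(E|Hd)
LR = 0.67 / 0.0841
LR = 7.97

7.97


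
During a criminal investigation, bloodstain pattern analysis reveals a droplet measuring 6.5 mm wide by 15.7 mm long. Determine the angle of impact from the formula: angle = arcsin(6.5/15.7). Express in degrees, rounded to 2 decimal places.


Blood spatter impact angle calculation:
width / length = 6.5 / 15.7 = 0.414013
angle = arcsin(0.414013)
angle = 24.46 degrees

24.46


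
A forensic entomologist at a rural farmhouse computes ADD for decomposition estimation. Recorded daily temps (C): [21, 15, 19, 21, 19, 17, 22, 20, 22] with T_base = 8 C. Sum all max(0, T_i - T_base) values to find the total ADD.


Computing ADD day by day:
Day 1: max(0, 21 - 8) = 13
Day 2: max(0, 15 - 8) = 7
Day 3: max(0, 19 - 8) = 11
Day 4: max(0, 21 - 8) = 13
Day 5: max(0, 19 - 8) = 11
Day 6: max(0, 17 - 8) = 9
Day 7: max(0, 22 - 8) = 14
Day 8: max(0, 20 - 8) = 12
Day 9: max(0, 22 - 8) = 14
Total ADD = 104

104


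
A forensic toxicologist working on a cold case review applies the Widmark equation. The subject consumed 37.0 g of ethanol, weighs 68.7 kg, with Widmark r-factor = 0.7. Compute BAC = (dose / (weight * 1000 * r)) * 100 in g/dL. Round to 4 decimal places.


Applying the Widmark formula:
BAC = (dose_g / (body_wt * 1000 * r)) * 100
Denominator = 68.7 * 1000 * 0.7 = 48090
BAC = (37.0 / 48090) * 100
BAC = 0.0769 g/dL

0.0769


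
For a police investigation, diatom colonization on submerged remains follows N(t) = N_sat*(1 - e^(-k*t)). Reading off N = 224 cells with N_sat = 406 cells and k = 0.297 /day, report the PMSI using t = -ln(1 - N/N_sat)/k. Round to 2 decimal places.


PMSI from diatom colonization curve:
N / N_sat = 224 / 406 = 0.551724
1 - N/N_sat = 0.448276
ln(1 - N/N_sat) = -0.802346
t = -ln(1 - N/N_sat) / k = -(-0.802346) / 0.297 = 2.70 days

2.70


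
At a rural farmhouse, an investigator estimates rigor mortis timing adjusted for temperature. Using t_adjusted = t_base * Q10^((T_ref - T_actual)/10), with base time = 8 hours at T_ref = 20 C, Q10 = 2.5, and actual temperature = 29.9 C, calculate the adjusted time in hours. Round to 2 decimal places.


Rigor mortis time adjustment:
Exponent = (T_ref - T_actual) / 10 = (20 - 29.9) / 10 = -0.99
Q10 factor = 2.5^-0.99 = 0.40368
t_adjusted = 8 * 0.40368 = 3.23 hours

3.23


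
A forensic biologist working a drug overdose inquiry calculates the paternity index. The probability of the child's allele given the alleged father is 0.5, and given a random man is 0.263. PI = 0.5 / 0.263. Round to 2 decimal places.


Paternity Index calculation:
PI = P(allele|father) / P(allele|random)
PI = 0.5 / 0.263
PI = 1.90

1.90


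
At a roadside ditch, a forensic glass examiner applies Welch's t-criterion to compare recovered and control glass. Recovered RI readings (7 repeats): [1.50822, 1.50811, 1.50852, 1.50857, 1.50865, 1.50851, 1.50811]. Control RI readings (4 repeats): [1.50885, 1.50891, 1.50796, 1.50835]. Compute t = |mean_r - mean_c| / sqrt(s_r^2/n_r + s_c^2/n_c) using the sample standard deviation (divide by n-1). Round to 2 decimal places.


Welch's t-criterion for glass RI comparison:
Recovered mean = sum / n_r = 10.55869 / 7 = 1.5083843
Control mean = sum / n_c = 6.03407 / 4 = 1.5085175
Recovered sample variance s_r^2 = 5.27952e-08
Control sample variance s_c^2 = 2.01158e-07
Welch SE (unpooled) = sqrt(s_r^2/n_r + s_c^2/n_c) = sqrt(7.54218e-09 + 5.02896e-08) = sqrt(5.78318e-08) = 0.000240482
|mean_r - mean_c| = 0.000133214
t = 0.000133214 / 0.000240482 = 0.55

0.55


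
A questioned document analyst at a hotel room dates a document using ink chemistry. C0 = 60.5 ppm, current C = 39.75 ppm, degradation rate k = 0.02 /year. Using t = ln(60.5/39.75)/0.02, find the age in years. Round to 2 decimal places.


Document age estimation:
C0/C = 60.5 / 39.75 = 1.522013
ln(C0/C) = 0.420034
t = 0.420034 / 0.02 = 21.00 years

21.00


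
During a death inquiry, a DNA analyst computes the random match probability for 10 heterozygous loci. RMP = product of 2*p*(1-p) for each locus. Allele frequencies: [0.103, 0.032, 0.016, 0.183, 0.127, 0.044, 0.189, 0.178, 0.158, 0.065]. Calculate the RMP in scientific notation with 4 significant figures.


Computing RMP for 10 loci:
Locus 1: 2 * 0.103 * 0.897 = 0.184782
Locus 2: 2 * 0.032 * 0.968 = 0.061952
Locus 3: 2 * 0.016 * 0.984 = 0.031488
Locus 4: 2 * 0.183 * 0.817 = 0.299022
Locus 5: 2 * 0.127 * 0.873 = 0.221742
Locus 6: 2 * 0.044 * 0.956 = 0.084128
Locus 7: 2 * 0.189 * 0.811 = 0.306558
Locus 8: 2 * 0.178 * 0.822 = 0.292632
Locus 9: 2 * 0.158 * 0.842 = 0.266072
Locus 10: 2 * 0.065 * 0.935 = 0.12155
RMP = 5.834e-09

5.834e-09


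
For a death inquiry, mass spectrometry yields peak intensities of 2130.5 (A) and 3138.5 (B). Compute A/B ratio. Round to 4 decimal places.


Spectral peak ratio:
Peak A = 2130.5 counts
Peak B = 3138.5 counts
Ratio = 2130.5 / 3138.5 = 0.6788

0.6788


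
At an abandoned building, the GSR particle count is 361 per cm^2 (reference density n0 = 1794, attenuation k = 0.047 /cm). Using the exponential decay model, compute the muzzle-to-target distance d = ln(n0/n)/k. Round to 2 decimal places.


GSR distance calculation:
n0/n = 1794 / 361 = 4.969529
ln(n0/n) = 1.603325
d = 1.603325 / 0.047 = 34.11 cm

34.11


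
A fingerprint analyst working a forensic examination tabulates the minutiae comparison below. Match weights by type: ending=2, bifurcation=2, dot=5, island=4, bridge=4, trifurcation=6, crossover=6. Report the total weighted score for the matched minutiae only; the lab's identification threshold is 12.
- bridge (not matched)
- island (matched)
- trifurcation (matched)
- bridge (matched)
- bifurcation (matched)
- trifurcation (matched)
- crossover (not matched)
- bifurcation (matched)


Weighted minutiae match score:
  bridge: not matched, +0
  island: matched, +4 (running total 4)
  trifurcation: matched, +6 (running total 10)
  bridge: matched, +4 (running total 14)
  bifurcation: matched, +2 (running total 16)
  trifurcation: matched, +6 (running total 22)
  crossover: not matched, +0
  bifurcation: matched, +2 (running total 24)
Total score = 24
Threshold = 12; verdict = identification

24


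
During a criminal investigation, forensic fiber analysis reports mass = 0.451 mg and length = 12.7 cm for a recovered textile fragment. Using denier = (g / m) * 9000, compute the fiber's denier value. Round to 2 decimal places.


Denier calculation:
Mass in grams = 0.451 mg / 1000 = 0.000451 g
Length in meters = 12.7 cm / 100 = 0.127 m
Linear density = mass / length = 0.000451 / 0.127 = 0.00355118 g/m
Denier = (g/m) * 9000 = 0.00355118 * 9000 = 31.96

31.96


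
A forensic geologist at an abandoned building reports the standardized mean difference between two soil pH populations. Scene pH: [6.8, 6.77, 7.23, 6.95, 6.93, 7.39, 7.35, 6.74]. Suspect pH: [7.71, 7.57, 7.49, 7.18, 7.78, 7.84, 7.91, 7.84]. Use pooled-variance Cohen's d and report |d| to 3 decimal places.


Pooled-variance Cohen's d for soil pH comparison:
Scene mean = 56.16 / 8 = 7.02
Suspect mean = 61.32 / 8 = 7.665
Scene sample variance s_s^2 = 0.070314
Suspect sample variance s_c^2 = 0.058771
Pooled variance = ((n_s-1)*s_s^2 + (n_c-1)*s_c^2) / (n_s + n_c - 2) = 0.064543
Pooled SD = sqrt(0.064543) = 0.254053
Mean difference = -0.645
|d| = |-0.645| / 0.254053 = 2.539

2.539


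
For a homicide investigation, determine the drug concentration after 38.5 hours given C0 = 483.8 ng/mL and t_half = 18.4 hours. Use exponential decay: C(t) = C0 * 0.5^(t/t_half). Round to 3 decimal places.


Drug concentration decay:
Number of half-lives = t / t_half = 38.5 / 18.4 = 2.092391
Decay factor = 0.5^2.092391 = 0.23449174
C(t) = 483.8 * 0.23449174 = 113.447 ng/mL

113.447


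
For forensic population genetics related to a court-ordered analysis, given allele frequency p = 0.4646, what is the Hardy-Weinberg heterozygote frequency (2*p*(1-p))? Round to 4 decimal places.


Hardy-Weinberg heterozygote frequency:
q = 1 - p = 1 - 0.4646 = 0.5354
2pq = 2 * 0.4646 * 0.5354 = 0.4975

0.4975


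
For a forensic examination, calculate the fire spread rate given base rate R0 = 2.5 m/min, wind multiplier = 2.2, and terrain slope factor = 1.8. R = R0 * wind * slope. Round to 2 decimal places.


Fire spread rate calculation:
R = R0 * wind_factor * slope_factor
= 2.5 * 2.2 * 1.8
= 5.5 * 1.8
= 9.90 m/min

9.90


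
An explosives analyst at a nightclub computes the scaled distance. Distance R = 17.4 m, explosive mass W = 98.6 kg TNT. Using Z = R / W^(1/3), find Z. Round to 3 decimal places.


Scaled distance calculation:
W^(1/3) = 98.6^(1/3) = 4.619826
Z = R / W^(1/3) = 17.4 / 4.619826
Z = 3.766 m/kg^(1/3)

3.766


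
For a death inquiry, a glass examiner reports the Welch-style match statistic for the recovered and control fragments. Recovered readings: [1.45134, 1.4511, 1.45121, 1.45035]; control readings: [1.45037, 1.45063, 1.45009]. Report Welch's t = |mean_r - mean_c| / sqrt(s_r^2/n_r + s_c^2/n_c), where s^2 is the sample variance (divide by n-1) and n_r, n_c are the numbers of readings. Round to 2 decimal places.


Welch's t-criterion for glass RI comparison:
Recovered mean = sum / n_r = 5.804 / 4 = 1.451
Control mean = sum / n_c = 4.35109 / 3 = 1.4503633
Recovered sample variance s_r^2 = 1.974e-07
Control sample variance s_c^2 = 7.29333e-08
Welch SE (unpooled) = sqrt(s_r^2/n_r + s_c^2/n_c) = sqrt(4.935e-08 + 2.43111e-08) = sqrt(7.36611e-08) = 0.000271406
|mean_r - mean_c| = 0.000636667
t = 0.000636667 / 0.000271406 = 2.35

2.35


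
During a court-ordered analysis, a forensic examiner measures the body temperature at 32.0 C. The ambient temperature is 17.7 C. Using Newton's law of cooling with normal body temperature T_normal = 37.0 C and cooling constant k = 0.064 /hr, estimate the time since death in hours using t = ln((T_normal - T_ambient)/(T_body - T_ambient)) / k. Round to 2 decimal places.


Using Newton's law of cooling:
t = ln((T_normal - T_ambient) / (T_body - T_ambient)) / k
T_normal - T_ambient = 19.3
T_body - T_ambient = 14.3
Ratio = 1.34965
ln(ratio) = 0.299845
t = 0.299845 / 0.064 = 4.69 hours

4.69


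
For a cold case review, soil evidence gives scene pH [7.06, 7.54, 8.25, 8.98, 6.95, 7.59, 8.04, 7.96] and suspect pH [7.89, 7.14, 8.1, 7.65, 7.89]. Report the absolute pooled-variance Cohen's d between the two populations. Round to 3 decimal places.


Pooled-variance Cohen's d for soil pH comparison:
Scene mean = 62.37 / 8 = 7.79625
Suspect mean = 38.67 / 5 = 7.734
Scene sample variance s_s^2 = 0.437113
Suspect sample variance s_c^2 = 0.13563
Pooled variance = ((n_s-1)*s_s^2 + (n_c-1)*s_c^2) / (n_s + n_c - 2) = 0.327483
Pooled SD = sqrt(0.327483) = 0.572261
Mean difference = 0.06225
|d| = |0.06225| / 0.572261 = 0.109

0.109


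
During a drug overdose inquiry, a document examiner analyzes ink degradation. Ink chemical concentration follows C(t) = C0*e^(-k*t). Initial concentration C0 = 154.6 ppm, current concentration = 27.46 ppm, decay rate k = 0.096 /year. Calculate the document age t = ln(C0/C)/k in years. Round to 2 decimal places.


Document age estimation:
C0/C = 154.6 / 27.46 = 5.630007
ln(C0/C) = 1.728111
t = 1.728111 / 0.096 = 18.00 years

18.00
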